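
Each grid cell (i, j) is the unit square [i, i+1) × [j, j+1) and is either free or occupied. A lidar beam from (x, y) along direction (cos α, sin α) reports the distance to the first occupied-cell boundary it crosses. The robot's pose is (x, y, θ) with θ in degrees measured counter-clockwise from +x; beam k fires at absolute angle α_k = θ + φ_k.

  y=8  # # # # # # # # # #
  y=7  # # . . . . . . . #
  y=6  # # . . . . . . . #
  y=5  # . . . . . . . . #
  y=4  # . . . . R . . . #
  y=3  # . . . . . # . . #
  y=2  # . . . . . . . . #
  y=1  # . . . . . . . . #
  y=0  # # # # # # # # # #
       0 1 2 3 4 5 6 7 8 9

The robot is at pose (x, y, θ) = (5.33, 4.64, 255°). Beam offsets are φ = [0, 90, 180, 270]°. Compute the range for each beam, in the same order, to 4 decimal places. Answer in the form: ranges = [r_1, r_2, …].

beam 1: φ=0°, α=255°
  direction (-0.2588, -0.9659); cell (5,4); t to first gridline: x 1.2750, y 0.6626 (then +3.8637 / +1.0353)
    (5,3) via y @ 0.6626
    (4,3) via x @ 1.2750
    (4,2) via y @ 1.6979
    (4,1) via y @ 2.7331
    (4,0) via y @ 3.7684  # hit
  → r_1 = 3.7684
beam 2: φ=90°, α=345°
  direction (0.9659, -0.2588); cell (5,4); t to first gridline: x 0.6936, y 2.4728 (then +1.0353 / +3.8637)
    (6,4) via x @ 0.6936
    (7,4) via x @ 1.7289
    (7,3) via y @ 2.4728
    (8,3) via x @ 2.7642
    (9,3) via x @ 3.7995  # hit
  → r_2 = 3.7995
beam 3: φ=180°, α=75°
  direction (0.2588, 0.9659); cell (5,4); t to first gridline: x 2.5887, y 0.3727 (then +3.8637 / +1.0353)
    (5,5) via y @ 0.3727
    (5,6) via y @ 1.4080
    (5,7) via y @ 2.4433
    (6,7) via x @ 2.5887
    (6,8) via y @ 3.4785  # hit
  → r_3 = 3.4785
beam 4: φ=270°, α=165°
  direction (-0.9659, 0.2588); cell (5,4); t to first gridline: x 0.3416, y 1.3909 (then +1.0353 / +3.8637)
    (4,4) via x @ 0.3416
    (3,4) via x @ 1.3769
    (3,5) via y @ 1.3909
    (2,5) via x @ 2.4122
    (1,5) via x @ 3.4475
    (0,5) via x @ 4.4827  # hit
  → r_4 = 4.4827

ranges = [3.7684, 3.7995, 3.4785, 4.4827]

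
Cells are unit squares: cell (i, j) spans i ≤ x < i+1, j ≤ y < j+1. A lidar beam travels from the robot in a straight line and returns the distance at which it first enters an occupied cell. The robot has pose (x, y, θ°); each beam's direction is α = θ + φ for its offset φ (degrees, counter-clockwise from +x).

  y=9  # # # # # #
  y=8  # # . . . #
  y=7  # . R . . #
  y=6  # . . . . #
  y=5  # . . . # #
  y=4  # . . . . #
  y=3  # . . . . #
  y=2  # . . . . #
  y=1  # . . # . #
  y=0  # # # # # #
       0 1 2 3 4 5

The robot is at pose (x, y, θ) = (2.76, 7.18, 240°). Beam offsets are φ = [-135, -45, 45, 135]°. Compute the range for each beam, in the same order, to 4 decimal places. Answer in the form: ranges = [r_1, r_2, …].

beam 1: φ=-135°, α=105°
  dir = (cos 105°, sin 105°) = (-0.2588, 0.9659); from cell (2,7)
  next x-line at t=2.9364, next y-line at t=0.8489; Δt_x=3.8637, Δt_y=1.0353
    y: enter (2,8) at t=0.8489
    y: enter (2,9) at t=1.8842 ← occupied
  → r_1 = 1.8842
beam 2: φ=-45°, α=195°
  dir = (cos 195°, sin 195°) = (-0.9659, -0.2588); from cell (2,7)
  next x-line at t=0.7868, next y-line at t=0.6955; Δt_x=1.0353, Δt_y=3.8637
    y: enter (2,6) at t=0.6955
    x: enter (1,6) at t=0.7868
    x: enter (0,6) at t=1.8221 ← occupied
  → r_2 = 1.8221
beam 3: φ=45°, α=285°
  dir = (cos 285°, sin 285°) = (0.2588, -0.9659); from cell (2,7)
  next x-line at t=0.9273, next y-line at t=0.1863; Δt_x=3.8637, Δt_y=1.0353
    y: enter (2,6) at t=0.1863
    x: enter (3,6) at t=0.9273
    y: enter (3,5) at t=1.2216
    y: enter (3,4) at t=2.2569
    y: enter (3,3) at t=3.2922
    y: enter (3,2) at t=4.3275
    x: enter (4,2) at t=4.7910
    y: enter (4,1) at t=5.3627
    y: enter (4,0) at t=6.3980 ← occupied
  → r_3 = 6.3980
beam 4: φ=135°, α=15°
  dir = (cos 15°, sin 15°) = (0.9659, 0.2588); from cell (2,7)
  next x-line at t=0.2485, next y-line at t=3.1682; Δt_x=1.0353, Δt_y=3.8637
    x: enter (3,7) at t=0.2485
    x: enter (4,7) at t=1.2837
    x: enter (5,7) at t=2.3190 ← occupied
  → r_4 = 2.3190

ranges = [1.8842, 1.8221, 6.3980, 2.3190]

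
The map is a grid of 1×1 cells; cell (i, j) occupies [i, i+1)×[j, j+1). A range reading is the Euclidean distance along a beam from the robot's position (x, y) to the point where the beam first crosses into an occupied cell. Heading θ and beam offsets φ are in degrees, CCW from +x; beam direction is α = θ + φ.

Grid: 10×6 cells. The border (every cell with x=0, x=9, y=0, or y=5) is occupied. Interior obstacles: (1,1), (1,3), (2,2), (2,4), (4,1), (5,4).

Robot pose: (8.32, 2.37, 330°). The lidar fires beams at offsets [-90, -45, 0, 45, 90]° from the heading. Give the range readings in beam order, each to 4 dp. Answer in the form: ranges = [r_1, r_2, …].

ranges = [1.5819, 1.4183, 0.7852, 0.7040, 1.3600]

beam 1: φ=-90°, α=240°
  d=(-0.5000,-0.8660)  start (8,2)  tX=0.6400 tY=0.4272  stride 1/|dx|=2.0000 1/|dy|=1.1547
    cross y-line → (8,1), t=0.4272
    cross x-line → (7,1), t=0.6400
    cross y-line → (7,0), t=1.5819 (wall)
  → r_1 = 1.5819
beam 2: φ=-45°, α=285°
  d=(0.2588,-0.9659)  start (8,2)  tX=2.6273 tY=0.3831  stride 1/|dx|=3.8637 1/|dy|=1.0353
    cross y-line → (8,1), t=0.3831
    cross y-line → (8,0), t=1.4183 (wall)
  → r_2 = 1.4183
beam 3: φ=0°, α=330°
  d=(0.8660,-0.5000)  start (8,2)  tX=0.7852 tY=0.7400  stride 1/|dx|=1.1547 1/|dy|=2.0000
    cross y-line → (8,1), t=0.7400
    cross x-line → (9,1), t=0.7852 (wall)
  → r_3 = 0.7852
beam 4: φ=45°, α=15°
  d=(0.9659,0.2588)  start (8,2)  tX=0.7040 tY=2.4341  stride 1/|dx|=1.0353 1/|dy|=3.8637
    cross x-line → (9,2), t=0.7040 (wall)
  → r_4 = 0.7040
beam 5: φ=90°, α=60°
  d=(0.5000,0.8660)  start (8,2)  tX=1.3600 tY=0.7275  stride 1/|dx|=2.0000 1/|dy|=1.1547
    cross y-line → (8,3), t=0.7275
    cross x-line → (9,3), t=1.3600 (wall)
  → r_5 = 1.3600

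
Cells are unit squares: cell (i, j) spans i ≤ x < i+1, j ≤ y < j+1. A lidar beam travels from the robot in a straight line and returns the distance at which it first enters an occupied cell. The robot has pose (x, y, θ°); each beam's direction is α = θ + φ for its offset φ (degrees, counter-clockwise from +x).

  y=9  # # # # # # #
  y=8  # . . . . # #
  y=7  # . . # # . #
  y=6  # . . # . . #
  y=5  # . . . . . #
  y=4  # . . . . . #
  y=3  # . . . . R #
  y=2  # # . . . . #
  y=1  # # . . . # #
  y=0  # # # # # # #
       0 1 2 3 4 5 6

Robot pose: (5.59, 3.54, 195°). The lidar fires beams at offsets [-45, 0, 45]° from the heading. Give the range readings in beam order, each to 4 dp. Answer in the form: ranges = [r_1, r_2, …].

ranges = [5.3001, 3.7166, 2.9329]

beam 1: φ=-45°, α=150°
  cosα=-0.8660 sinα=0.5000 | (5,3) | tMaxX 0.6813 tMaxY 0.9200 | tΔX 1.1547 tΔY 2.0000
    t=0.6813 [x] (4,3)
    t=0.9200 [y] (4,4)
    t=1.8360 [x] (3,4)
    t=2.9200 [y] (3,5)
    t=2.9907 [x] (2,5)
    t=4.1454 [x] (1,5)
    t=4.9200 [y] (1,6)
    t=5.3001 [x] (0,6) — stop
  → r_1 = 5.3001
beam 2: φ=0°, α=195°
  cosα=-0.9659 sinα=-0.2588 | (5,3) | tMaxX 0.6108 tMaxY 2.0864 | tΔX 1.0353 tΔY 3.8637
    t=0.6108 [x] (4,3)
    t=1.6461 [x] (3,3)
    t=2.0864 [y] (3,2)
    t=2.6814 [x] (2,2)
    t=3.7166 [x] (1,2) — stop
  → r_2 = 3.7166
beam 3: φ=45°, α=240°
  cosα=-0.5000 sinα=-0.8660 | (5,3) | tMaxX 1.1800 tMaxY 0.6235 | tΔX 2.0000 tΔY 1.1547
    t=0.6235 [y] (5,2)
    t=1.1800 [x] (4,2)
    t=1.7782 [y] (4,1)
    t=2.9329 [y] (4,0) — stop
  → r_3 = 2.9329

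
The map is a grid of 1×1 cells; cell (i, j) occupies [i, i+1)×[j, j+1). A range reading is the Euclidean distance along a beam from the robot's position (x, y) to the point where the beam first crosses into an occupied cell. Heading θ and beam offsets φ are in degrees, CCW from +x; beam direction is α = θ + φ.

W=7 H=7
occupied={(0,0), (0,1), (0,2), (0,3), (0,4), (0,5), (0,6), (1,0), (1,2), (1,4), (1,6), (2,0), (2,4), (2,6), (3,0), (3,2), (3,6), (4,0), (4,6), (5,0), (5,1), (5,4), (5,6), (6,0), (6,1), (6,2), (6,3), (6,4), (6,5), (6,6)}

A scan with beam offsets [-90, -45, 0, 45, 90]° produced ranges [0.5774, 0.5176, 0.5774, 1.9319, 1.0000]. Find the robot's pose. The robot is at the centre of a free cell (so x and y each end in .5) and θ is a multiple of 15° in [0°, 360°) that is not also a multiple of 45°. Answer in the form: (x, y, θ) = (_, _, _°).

Enumerate (i+0.5, j+0.5, θ) over the 19 free cells and 16 admissible headings. For each, cast all 5 beams and compare to the given ranges.
  (1.5, 3.5, 30°): beam 2 = 1.9319 ≠ 0.5176 ✗
  (3.5, 5.5, 150°): beam 3 = 1.0000 ≠ 0.5774 ✗
  (2.5, 1.5, 285°): beam 1 = 1.5529 ≠ 0.5774 ✗
  …
  (1.5, 3.5, 300°): r_1=0.5774, r_2=0.5176, r_3=0.5774, r_4=1.9319, r_5=1.0000 — all match ✓
Only this pose fits every beam.

(x, y, θ) = (1.5, 3.5, 300°)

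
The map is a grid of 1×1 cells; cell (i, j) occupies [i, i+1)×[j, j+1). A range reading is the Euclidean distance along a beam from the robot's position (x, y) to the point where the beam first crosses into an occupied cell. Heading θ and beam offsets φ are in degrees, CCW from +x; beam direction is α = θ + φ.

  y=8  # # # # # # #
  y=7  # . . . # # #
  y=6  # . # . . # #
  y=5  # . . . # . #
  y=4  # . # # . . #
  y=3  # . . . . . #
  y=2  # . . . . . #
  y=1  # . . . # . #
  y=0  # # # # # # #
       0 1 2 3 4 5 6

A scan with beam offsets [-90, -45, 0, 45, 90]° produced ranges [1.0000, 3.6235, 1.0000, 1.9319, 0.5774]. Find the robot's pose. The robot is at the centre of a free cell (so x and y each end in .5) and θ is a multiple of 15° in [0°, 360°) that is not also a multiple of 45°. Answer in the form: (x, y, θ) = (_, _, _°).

(x, y, θ) = (1.5, 5.5, 60°)

Enumerate (i+0.5, j+0.5, θ) over the 27 free cells and 16 admissible headings. For each, cast all 5 beams and compare to the given ranges.
  (1.5, 7.5, 195°): beam 1 = 0.5176 ≠ 1.0000 ✗
  (3.5, 7.5, 165°): beam 1 = 0.5176 ≠ 1.0000 ✗
  (2.5, 7.5, 15°): beam 1 = 0.5176 ≠ 1.0000 ✗
  (3.5, 5.5, 300°): beam 2 = 0.5176 ≠ 3.6235 ✗
  (4.5, 4.5, 60°): beam 1 = 1.7321 ≠ 1.0000 ✗
  …
  (1.5, 5.5, 60°): r_1=1.0000, r_2=3.6235, r_3=1.0000, r_4=1.9319, r_5=0.5774 — all match ✓
No second candidate reproduces the full scan.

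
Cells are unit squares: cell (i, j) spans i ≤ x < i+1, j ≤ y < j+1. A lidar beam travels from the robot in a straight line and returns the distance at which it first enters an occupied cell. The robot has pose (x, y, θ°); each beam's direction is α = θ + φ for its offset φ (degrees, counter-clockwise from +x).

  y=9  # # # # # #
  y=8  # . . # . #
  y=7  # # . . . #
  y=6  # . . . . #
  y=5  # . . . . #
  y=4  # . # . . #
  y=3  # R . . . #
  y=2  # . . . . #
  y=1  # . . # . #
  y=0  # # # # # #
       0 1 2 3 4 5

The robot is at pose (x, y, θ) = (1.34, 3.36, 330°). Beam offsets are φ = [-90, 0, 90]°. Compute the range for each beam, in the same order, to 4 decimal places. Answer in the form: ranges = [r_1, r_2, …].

ranges = [0.6800, 2.7200, 1.3200]

beam 1: φ=-90°, α=240°
  dir = (cos 240°, sin 240°) = (-0.5000, -0.8660); from cell (1,3)
  next x-line at t=0.6800, next y-line at t=0.4157; Δt_x=2.0000, Δt_y=1.1547
    y: enter (1,2) at t=0.4157
    x: enter (0,2) at t=0.6800 ← occupied
  → r_1 = 0.6800
beam 2: φ=0°, α=330°
  dir = (cos 330°, sin 330°) = (0.8660, -0.5000); from cell (1,3)
  next x-line at t=0.7621, next y-line at t=0.7200; Δt_x=1.1547, Δt_y=2.0000
    y: enter (1,2) at t=0.7200
    x: enter (2,2) at t=0.7621
    x: enter (3,2) at t=1.9168
    y: enter (3,1) at t=2.7200 ← occupied
  → r_2 = 2.7200
beam 3: φ=90°, α=60°
  dir = (cos 60°, sin 60°) = (0.5000, 0.8660); from cell (1,3)
  next x-line at t=1.3200, next y-line at t=0.7390; Δt_x=2.0000, Δt_y=1.1547
    y: enter (1,4) at t=0.7390
    x: enter (2,4) at t=1.3200 ← occupied
  → r_3 = 1.3200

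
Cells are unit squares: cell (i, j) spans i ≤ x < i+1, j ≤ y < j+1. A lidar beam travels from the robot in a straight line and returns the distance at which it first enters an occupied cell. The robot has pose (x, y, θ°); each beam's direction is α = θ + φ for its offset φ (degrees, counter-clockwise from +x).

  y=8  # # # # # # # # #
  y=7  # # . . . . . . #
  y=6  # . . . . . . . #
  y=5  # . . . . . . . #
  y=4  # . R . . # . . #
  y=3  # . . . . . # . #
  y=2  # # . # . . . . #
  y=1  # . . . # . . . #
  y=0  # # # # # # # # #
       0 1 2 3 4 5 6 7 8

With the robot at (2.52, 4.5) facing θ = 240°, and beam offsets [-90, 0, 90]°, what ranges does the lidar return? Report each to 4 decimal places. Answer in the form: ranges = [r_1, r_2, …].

ranges = [1.7551, 1.7321, 6.3278]

beam 1: φ=-90°, α=150°
  dir = (cos 150°, sin 150°) = (-0.8660, 0.5000); from cell (2,4)
  next x-line at t=0.6004, next y-line at t=1.0000; Δt_x=1.1547, Δt_y=2.0000
    x: enter (1,4) at t=0.6004
    y: enter (1,5) at t=1.0000
    x: enter (0,5) at t=1.7551 ← occupied
  → r_1 = 1.7551
beam 2: φ=0°, α=240°
  dir = (cos 240°, sin 240°) = (-0.5000, -0.8660); from cell (2,4)
  next x-line at t=1.0400, next y-line at t=0.5774; Δt_x=2.0000, Δt_y=1.1547
    y: enter (2,3) at t=0.5774
    x: enter (1,3) at t=1.0400
    y: enter (1,2) at t=1.7321 ← occupied
  → r_2 = 1.7321
beam 3: φ=90°, α=330°
  dir = (cos 330°, sin 330°) = (0.8660, -0.5000); from cell (2,4)
  next x-line at t=0.5543, next y-line at t=1.0000; Δt_x=1.1547, Δt_y=2.0000
    x: enter (3,4) at t=0.5543
    y: enter (3,3) at t=1.0000
    x: enter (4,3) at t=1.7090
    x: enter (5,3) at t=2.8637
    y: enter (5,2) at t=3.0000
    x: enter (6,2) at t=4.0184
    y: enter (6,1) at t=5.0000
    x: enter (7,1) at t=5.1731
    x: enter (8,1) at t=6.3278 ← occupied
  → r_3 = 6.3278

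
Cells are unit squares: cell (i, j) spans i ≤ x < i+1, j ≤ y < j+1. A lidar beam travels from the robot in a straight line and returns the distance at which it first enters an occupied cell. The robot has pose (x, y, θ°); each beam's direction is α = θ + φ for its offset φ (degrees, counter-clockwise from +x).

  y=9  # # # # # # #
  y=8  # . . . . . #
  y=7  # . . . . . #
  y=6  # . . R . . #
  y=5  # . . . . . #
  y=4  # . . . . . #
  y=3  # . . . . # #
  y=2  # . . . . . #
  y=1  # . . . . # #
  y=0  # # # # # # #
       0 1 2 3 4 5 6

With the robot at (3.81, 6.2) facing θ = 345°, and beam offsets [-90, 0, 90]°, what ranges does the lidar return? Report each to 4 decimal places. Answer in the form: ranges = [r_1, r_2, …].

ranges = [5.3834, 2.2673, 2.8988]

beam 1: φ=-90°, α=255°
  cosα=-0.2588 sinα=-0.9659 | (3,6) | tMaxX 3.1296 tMaxY 0.2071 | tΔX 3.8637 tΔY 1.0353
    t=0.2071 [y] (3,5)
    t=1.2423 [y] (3,4)
    t=2.2776 [y] (3,3)
    t=3.1296 [x] (2,3)
    t=3.3129 [y] (2,2)
    t=4.3482 [y] (2,1)
    t=5.3834 [y] (2,0) — stop
  → r_1 = 5.3834
beam 2: φ=0°, α=345°
  cosα=0.9659 sinα=-0.2588 | (3,6) | tMaxX 0.1967 tMaxY 0.7727 | tΔX 1.0353 tΔY 3.8637
    t=0.1967 [x] (4,6)
    t=0.7727 [y] (4,5)
    t=1.2320 [x] (5,5)
    t=2.2673 [x] (6,5) — stop
  → r_2 = 2.2673
beam 3: φ=90°, α=75°
  cosα=0.2588 sinα=0.9659 | (3,6) | tMaxX 0.7341 tMaxY 0.8282 | tΔX 3.8637 tΔY 1.0353
    t=0.7341 [x] (4,6)
    t=0.8282 [y] (4,7)
    t=1.8635 [y] (4,8)
    t=2.8988 [y] (4,9) — stop
  → r_3 = 2.8988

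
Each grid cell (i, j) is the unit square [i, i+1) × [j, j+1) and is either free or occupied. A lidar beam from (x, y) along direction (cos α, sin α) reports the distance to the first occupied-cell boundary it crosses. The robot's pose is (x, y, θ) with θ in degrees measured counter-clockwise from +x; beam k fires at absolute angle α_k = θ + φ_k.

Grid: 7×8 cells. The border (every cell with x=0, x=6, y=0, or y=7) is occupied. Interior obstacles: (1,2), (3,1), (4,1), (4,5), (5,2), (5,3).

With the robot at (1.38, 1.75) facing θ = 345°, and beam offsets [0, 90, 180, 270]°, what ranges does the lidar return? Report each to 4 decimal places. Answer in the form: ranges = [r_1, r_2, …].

ranges = [1.6771, 0.2588, 0.3934, 0.7765]

beam 1: φ=0°, α=345°
  cosα=0.9659 sinα=-0.2588 | (1,1) | tMaxX 0.6419 tMaxY 2.8978 | tΔX 1.0353 tΔY 3.8637
    t=0.6419 [x] (2,1)
    t=1.6771 [x] (3,1) — stop
  → r_1 = 1.6771
beam 2: φ=90°, α=75°
  cosα=0.2588 sinα=0.9659 | (1,1) | tMaxX 2.3955 tMaxY 0.2588 | tΔX 3.8637 tΔY 1.0353
    t=0.2588 [y] (1,2) — stop
  → r_2 = 0.2588
beam 3: φ=180°, α=165°
  cosα=-0.9659 sinα=0.2588 | (1,1) | tMaxX 0.3934 tMaxY 0.9659 | tΔX 1.0353 tΔY 3.8637
    t=0.3934 [x] (0,1) — stop
  → r_3 = 0.3934
beam 4: φ=270°, α=255°
  cosα=-0.2588 sinα=-0.9659 | (1,1) | tMaxX 1.4682 tMaxY 0.7765 | tΔX 3.8637 tΔY 1.0353
    t=0.7765 [y] (1,0) — stop
  → r_4 = 0.7765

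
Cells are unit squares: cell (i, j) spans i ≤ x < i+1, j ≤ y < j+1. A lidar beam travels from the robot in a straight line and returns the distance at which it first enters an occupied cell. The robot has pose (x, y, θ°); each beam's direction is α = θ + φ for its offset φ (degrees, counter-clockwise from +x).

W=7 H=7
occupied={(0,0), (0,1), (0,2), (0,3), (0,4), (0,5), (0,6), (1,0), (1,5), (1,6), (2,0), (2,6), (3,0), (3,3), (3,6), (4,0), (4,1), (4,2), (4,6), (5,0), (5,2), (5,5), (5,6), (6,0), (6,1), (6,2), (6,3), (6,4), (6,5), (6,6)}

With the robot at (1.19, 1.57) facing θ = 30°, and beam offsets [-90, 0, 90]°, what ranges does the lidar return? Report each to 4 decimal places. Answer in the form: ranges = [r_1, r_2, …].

ranges = [0.6582, 2.8600, 0.3800]

beam 1: φ=-90°, α=300°
  d=(0.5000,-0.8660)  start (1,1)  tX=1.6200 tY=0.6582  stride 1/|dx|=2.0000 1/|dy|=1.1547
    cross y-line → (1,0), t=0.6582 (wall)
  → r_1 = 0.6582
beam 2: φ=0°, α=30°
  d=(0.8660,0.5000)  start (1,1)  tX=0.9353 tY=0.8600  stride 1/|dx|=1.1547 1/|dy|=2.0000
    cross y-line → (1,2), t=0.8600
    cross x-line → (2,2), t=0.9353
    cross x-line → (3,2), t=2.0900
    cross y-line → (3,3), t=2.8600 (wall)
  → r_2 = 2.8600
beam 3: φ=90°, α=120°
  d=(-0.5000,0.8660)  start (1,1)  tX=0.3800 tY=0.4965  stride 1/|dx|=2.0000 1/|dy|=1.1547
    cross x-line → (0,1), t=0.3800 (wall)
  → r_3 = 0.3800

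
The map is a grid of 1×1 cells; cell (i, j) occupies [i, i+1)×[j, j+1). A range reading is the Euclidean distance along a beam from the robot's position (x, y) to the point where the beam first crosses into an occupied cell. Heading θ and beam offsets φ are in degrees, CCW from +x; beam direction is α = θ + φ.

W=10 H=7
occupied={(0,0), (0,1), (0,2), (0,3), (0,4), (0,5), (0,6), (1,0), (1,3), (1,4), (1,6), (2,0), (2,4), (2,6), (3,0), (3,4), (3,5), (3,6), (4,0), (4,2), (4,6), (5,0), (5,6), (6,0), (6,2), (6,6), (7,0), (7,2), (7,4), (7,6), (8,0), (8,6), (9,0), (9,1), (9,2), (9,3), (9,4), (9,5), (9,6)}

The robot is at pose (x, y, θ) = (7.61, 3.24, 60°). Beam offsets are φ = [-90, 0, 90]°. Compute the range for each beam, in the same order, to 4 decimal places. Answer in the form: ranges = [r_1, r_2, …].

beam 1: φ=-90°, α=330°
  cosα=0.8660 sinα=-0.5000 | (7,3) | tMaxX 0.4503 tMaxY 0.4800 | tΔX 1.1547 tΔY 2.0000
    t=0.4503 [x] (8,3)
    t=0.4800 [y] (8,2)
    t=1.6050 [x] (9,2) — stop
  → r_1 = 1.6050
beam 2: φ=0°, α=60°
  cosα=0.5000 sinα=0.8660 | (7,3) | tMaxX 0.7800 tMaxY 0.8776 | tΔX 2.0000 tΔY 1.1547
    t=0.7800 [x] (8,3)
    t=0.8776 [y] (8,4)
    t=2.0323 [y] (8,5)
    t=2.7800 [x] (9,5) — stop
  → r_2 = 2.7800
beam 3: φ=90°, α=150°
  cosα=-0.8660 sinα=0.5000 | (7,3) | tMaxX 0.7044 tMaxY 1.5200 | tΔX 1.1547 tΔY 2.0000
    t=0.7044 [x] (6,3)
    t=1.5200 [y] (6,4)
    t=1.8591 [x] (5,4)
    t=3.0138 [x] (4,4)
    t=3.5200 [y] (4,5)
    t=4.1685 [x] (3,5) — stop
  → r_3 = 4.1685

ranges = [1.6050, 2.7800, 4.1685]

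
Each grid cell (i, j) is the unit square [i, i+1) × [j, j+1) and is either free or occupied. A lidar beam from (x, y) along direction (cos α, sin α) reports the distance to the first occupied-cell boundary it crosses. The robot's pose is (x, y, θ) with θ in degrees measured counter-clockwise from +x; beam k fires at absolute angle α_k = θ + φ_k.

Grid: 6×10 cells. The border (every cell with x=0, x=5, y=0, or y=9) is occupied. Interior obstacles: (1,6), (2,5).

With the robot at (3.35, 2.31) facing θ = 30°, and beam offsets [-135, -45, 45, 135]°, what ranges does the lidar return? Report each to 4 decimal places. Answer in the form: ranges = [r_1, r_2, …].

ranges = [1.3562, 1.7082, 6.3751, 2.4329]

beam 1: φ=-135°, α=255°
  dir = (cos 255°, sin 255°) = (-0.2588, -0.9659); from cell (3,2)
  next x-line at t=1.3523, next y-line at t=0.3209; Δt_x=3.8637, Δt_y=1.0353
    y: enter (3,1) at t=0.3209
    x: enter (2,1) at t=1.3523
    y: enter (2,0) at t=1.3562 ← occupied
  → r_1 = 1.3562
beam 2: φ=-45°, α=345°
  dir = (cos 345°, sin 345°) = (0.9659, -0.2588); from cell (3,2)
  next x-line at t=0.6729, next y-line at t=1.1977; Δt_x=1.0353, Δt_y=3.8637
    x: enter (4,2) at t=0.6729
    y: enter (4,1) at t=1.1977
    x: enter (5,1) at t=1.7082 ← occupied
  → r_2 = 1.7082
beam 3: φ=45°, α=75°
  dir = (cos 75°, sin 75°) = (0.2588, 0.9659); from cell (3,2)
  next x-line at t=2.5114, next y-line at t=0.7143; Δt_x=3.8637, Δt_y=1.0353
    y: enter (3,3) at t=0.7143
    y: enter (3,4) at t=1.7496
    x: enter (4,4) at t=2.5114
    y: enter (4,5) at t=2.7849
    y: enter (4,6) at t=3.8202
    y: enter (4,7) at t=4.8554
    y: enter (4,8) at t=5.8907
    x: enter (5,8) at t=6.3751 ← occupied
  → r_3 = 6.3751
beam 4: φ=135°, α=165°
  dir = (cos 165°, sin 165°) = (-0.9659, 0.2588); from cell (3,2)
  next x-line at t=0.3623, next y-line at t=2.6660; Δt_x=1.0353, Δt_y=3.8637
    x: enter (2,2) at t=0.3623
    x: enter (1,2) at t=1.3976
    x: enter (0,2) at t=2.4329 ← occupied
  → r_4 = 2.4329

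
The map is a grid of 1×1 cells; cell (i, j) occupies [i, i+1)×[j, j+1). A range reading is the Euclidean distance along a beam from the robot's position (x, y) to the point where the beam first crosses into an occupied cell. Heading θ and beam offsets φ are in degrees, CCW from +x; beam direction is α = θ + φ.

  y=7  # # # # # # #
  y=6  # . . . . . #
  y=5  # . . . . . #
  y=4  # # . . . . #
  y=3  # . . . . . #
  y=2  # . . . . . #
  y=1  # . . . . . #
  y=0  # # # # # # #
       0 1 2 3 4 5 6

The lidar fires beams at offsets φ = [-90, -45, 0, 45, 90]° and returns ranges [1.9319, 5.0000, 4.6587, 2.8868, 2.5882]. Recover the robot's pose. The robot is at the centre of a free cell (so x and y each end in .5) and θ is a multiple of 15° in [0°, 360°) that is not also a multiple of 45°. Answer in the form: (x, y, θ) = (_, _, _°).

(x, y, θ) = (3.5, 5.5, 285°)

The pose lattice has 29·16 = 464 candidates. Test each by forward raycasting.
  (1.5, 1.5, 255°): beam 1 = 0.5176 ≠ 1.9319 ✗
  (3.5, 1.5, 165°): beam 1 = 5.6940 ≠ 1.9319 ✗
  (2.5, 2.5, 210°): beam 1 = 1.7321 ≠ 1.9319 ✗
  …
  (3.5, 5.5, 285°): r_1=1.9319, r_2=5.0000, r_3=4.6587, r_4=2.8868, r_5=2.5882 — all match ✓
Unique over the lattice → pose = (3.5, 5.5, 285°).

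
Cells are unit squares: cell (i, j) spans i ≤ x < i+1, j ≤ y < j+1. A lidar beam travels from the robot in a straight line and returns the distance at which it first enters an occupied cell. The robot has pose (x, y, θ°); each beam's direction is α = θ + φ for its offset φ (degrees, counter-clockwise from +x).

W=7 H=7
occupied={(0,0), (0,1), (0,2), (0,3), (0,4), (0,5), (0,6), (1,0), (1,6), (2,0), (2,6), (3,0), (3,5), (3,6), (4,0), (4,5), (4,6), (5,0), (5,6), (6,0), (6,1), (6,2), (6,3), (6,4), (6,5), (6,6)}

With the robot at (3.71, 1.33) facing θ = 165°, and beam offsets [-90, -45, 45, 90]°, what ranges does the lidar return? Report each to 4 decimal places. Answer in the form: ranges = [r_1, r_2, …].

ranges = [3.7995, 5.3925, 0.6600, 0.3416]

beam 1: φ=-90°, α=75°
  d=(0.2588,0.9659)  start (3,1)  tX=1.1205 tY=0.6936  stride 1/|dx|=3.8637 1/|dy|=1.0353
    cross y-line → (3,2), t=0.6936
    cross x-line → (4,2), t=1.1205
    cross y-line → (4,3), t=1.7289
    cross y-line → (4,4), t=2.7642
    cross y-line → (4,5), t=3.7995 (wall)
  → r_1 = 3.7995
beam 2: φ=-45°, α=120°
  d=(-0.5000,0.8660)  start (3,1)  tX=1.4200 tY=0.7736  stride 1/|dx|=2.0000 1/|dy|=1.1547
    cross y-line → (3,2), t=0.7736
    cross x-line → (2,2), t=1.4200
    cross y-line → (2,3), t=1.9283
    cross y-line → (2,4), t=3.0831
    cross x-line → (1,4), t=3.4200
    cross y-line → (1,5), t=4.2378
    cross y-line → (1,6), t=5.3925 (wall)
  → r_2 = 5.3925
beam 3: φ=45°, α=210°
  d=(-0.8660,-0.5000)  start (3,1)  tX=0.8198 tY=0.6600  stride 1/|dx|=1.1547 1/|dy|=2.0000
    cross y-line → (3,0), t=0.6600 (wall)
  → r_3 = 0.6600
beam 4: φ=90°, α=255°
  d=(-0.2588,-0.9659)  start (3,1)  tX=2.7432 tY=0.3416  stride 1/|dx|=3.8637 1/|dy|=1.0353
    cross y-line → (3,0), t=0.3416 (wall)
  → r_4 = 0.3416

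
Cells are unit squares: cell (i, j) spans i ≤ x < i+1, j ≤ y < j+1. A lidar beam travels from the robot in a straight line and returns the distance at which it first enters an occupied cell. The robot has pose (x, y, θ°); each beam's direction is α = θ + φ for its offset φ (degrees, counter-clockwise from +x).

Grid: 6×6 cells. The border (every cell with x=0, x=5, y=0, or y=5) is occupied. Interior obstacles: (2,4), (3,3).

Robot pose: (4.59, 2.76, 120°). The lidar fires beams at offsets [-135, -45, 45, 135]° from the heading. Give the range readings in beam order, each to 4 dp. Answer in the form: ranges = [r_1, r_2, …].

ranges = [0.4245, 1.5841, 0.9273, 1.8221]

beam 1: φ=-135°, α=345°
  dir = (cos 345°, sin 345°) = (0.9659, -0.2588); from cell (4,2)
  next x-line at t=0.4245, next y-line at t=2.9364; Δt_x=1.0353, Δt_y=3.8637
    x: enter (5,2) at t=0.4245 ← occupied
  → r_1 = 0.4245
beam 2: φ=-45°, α=75°
  dir = (cos 75°, sin 75°) = (0.2588, 0.9659); from cell (4,2)
  next x-line at t=1.5841, next y-line at t=0.2485; Δt_x=3.8637, Δt_y=1.0353
    y: enter (4,3) at t=0.2485
    y: enter (4,4) at t=1.2837
    x: enter (5,4) at t=1.5841 ← occupied
  → r_2 = 1.5841
beam 3: φ=45°, α=165°
  dir = (cos 165°, sin 165°) = (-0.9659, 0.2588); from cell (4,2)
  next x-line at t=0.6108, next y-line at t=0.9273; Δt_x=1.0353, Δt_y=3.8637
    x: enter (3,2) at t=0.6108
    y: enter (3,3) at t=0.9273 ← occupied
  → r_3 = 0.9273
beam 4: φ=135°, α=255°
  dir = (cos 255°, sin 255°) = (-0.2588, -0.9659); from cell (4,2)
  next x-line at t=2.2796, next y-line at t=0.7868; Δt_x=3.8637, Δt_y=1.0353
    y: enter (4,1) at t=0.7868
    y: enter (4,0) at t=1.8221 ← occupied
  → r_4 = 1.8221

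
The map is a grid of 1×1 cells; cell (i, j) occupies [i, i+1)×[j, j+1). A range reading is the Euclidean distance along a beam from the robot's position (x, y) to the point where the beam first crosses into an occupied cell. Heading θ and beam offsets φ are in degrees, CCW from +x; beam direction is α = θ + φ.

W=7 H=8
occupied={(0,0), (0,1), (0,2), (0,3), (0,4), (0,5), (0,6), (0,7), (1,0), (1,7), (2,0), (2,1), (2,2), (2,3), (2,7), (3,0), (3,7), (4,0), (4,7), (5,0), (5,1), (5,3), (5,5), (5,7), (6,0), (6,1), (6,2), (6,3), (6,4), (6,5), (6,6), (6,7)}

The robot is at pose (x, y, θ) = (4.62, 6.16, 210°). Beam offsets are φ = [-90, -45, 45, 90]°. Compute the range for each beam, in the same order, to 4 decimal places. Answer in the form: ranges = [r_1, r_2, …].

beam 1: φ=-90°, α=120°
  d=(-0.5000,0.8660)  start (4,6)  tX=1.2400 tY=0.9699  stride 1/|dx|=2.0000 1/|dy|=1.1547
    cross y-line → (4,7), t=0.9699 (wall)
  → r_1 = 0.9699
beam 2: φ=-45°, α=165°
  d=(-0.9659,0.2588)  start (4,6)  tX=0.6419 tY=3.2455  stride 1/|dx|=1.0353 1/|dy|=3.8637
    cross x-line → (3,6), t=0.6419
    cross x-line → (2,6), t=1.6771
    cross x-line → (1,6), t=2.7124
    cross y-line → (1,7), t=3.2455 (wall)
  → r_2 = 3.2455
beam 3: φ=45°, α=255°
  d=(-0.2588,-0.9659)  start (4,6)  tX=2.3955 tY=0.1656  stride 1/|dx|=3.8637 1/|dy|=1.0353
    cross y-line → (4,5), t=0.1656
    cross y-line → (4,4), t=1.2009
    cross y-line → (4,3), t=2.2362
    cross x-line → (3,3), t=2.3955
    cross y-line → (3,2), t=3.2715
    cross y-line → (3,1), t=4.3067
    cross y-line → (3,0), t=5.3420 (wall)
  → r_3 = 5.3420
beam 4: φ=90°, α=300°
  d=(0.5000,-0.8660)  start (4,6)  tX=0.7600 tY=0.1848  stride 1/|dx|=2.0000 1/|dy|=1.1547
    cross y-line → (4,5), t=0.1848
    cross x-line → (5,5), t=0.7600 (wall)
  → r_4 = 0.7600

ranges = [0.9699, 3.2455, 5.3420, 0.7600]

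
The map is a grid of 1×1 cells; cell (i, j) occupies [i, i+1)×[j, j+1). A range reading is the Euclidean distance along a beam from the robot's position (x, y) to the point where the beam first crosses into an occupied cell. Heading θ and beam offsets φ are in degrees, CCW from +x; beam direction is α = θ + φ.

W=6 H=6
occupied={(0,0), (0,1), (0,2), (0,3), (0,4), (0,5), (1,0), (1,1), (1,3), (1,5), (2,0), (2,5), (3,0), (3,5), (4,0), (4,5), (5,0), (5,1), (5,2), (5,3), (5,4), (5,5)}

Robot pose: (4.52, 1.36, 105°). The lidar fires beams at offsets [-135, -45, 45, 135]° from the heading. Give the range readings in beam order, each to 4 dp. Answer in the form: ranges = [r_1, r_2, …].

beam 1: φ=-135°, α=330°
  cosα=0.8660 sinα=-0.5000 | (4,1) | tMaxX 0.5543 tMaxY 0.7200 | tΔX 1.1547 tΔY 2.0000
    t=0.5543 [x] (5,1) — stop
  → r_1 = 0.5543
beam 2: φ=-45°, α=60°
  cosα=0.5000 sinα=0.8660 | (4,1) | tMaxX 0.9600 tMaxY 0.7390 | tΔX 2.0000 tΔY 1.1547
    t=0.7390 [y] (4,2)
    t=0.9600 [x] (5,2) — stop
  → r_2 = 0.9600
beam 3: φ=45°, α=150°
  cosα=-0.8660 sinα=0.5000 | (4,1) | tMaxX 0.6004 tMaxY 1.2800 | tΔX 1.1547 tΔY 2.0000
    t=0.6004 [x] (3,1)
    t=1.2800 [y] (3,2)
    t=1.7551 [x] (2,2)
    t=2.9098 [x] (1,2)
    t=3.2800 [y] (1,3) — stop
  → r_3 = 3.2800
beam 4: φ=135°, α=240°
  cosα=-0.5000 sinα=-0.8660 | (4,1) | tMaxX 1.0400 tMaxY 0.4157 | tΔX 2.0000 tΔY 1.1547
    t=0.4157 [y] (4,0) — stop
  → r_4 = 0.4157

ranges = [0.5543, 0.9600, 3.2800, 0.4157]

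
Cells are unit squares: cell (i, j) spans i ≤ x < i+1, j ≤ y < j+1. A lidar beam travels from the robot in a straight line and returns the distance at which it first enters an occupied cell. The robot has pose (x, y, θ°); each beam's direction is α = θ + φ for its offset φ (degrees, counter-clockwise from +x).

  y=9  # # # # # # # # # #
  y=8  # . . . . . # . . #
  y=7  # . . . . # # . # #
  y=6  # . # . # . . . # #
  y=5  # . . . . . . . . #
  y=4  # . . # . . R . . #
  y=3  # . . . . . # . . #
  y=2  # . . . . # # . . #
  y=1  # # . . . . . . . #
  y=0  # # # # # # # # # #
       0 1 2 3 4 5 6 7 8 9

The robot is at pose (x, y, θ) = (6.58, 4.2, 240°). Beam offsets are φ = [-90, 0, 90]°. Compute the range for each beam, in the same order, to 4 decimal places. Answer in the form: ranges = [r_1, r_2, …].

beam 1: φ=-90°, α=150°
  direction (-0.8660, 0.5000); cell (6,4); t to first gridline: x 0.6697, y 1.6000 (then +1.1547 / +2.0000)
    (5,4) via x @ 0.6697
    (5,5) via y @ 1.6000
    (4,5) via x @ 1.8244
    (3,5) via x @ 2.9791
    (3,6) via y @ 3.6000
    (2,6) via x @ 4.1338  # hit
  → r_1 = 4.1338
beam 2: φ=0°, α=240°
  direction (-0.5000, -0.8660); cell (6,4); t to first gridline: x 1.1600, y 0.2309 (then +2.0000 / +1.1547)
    (6,3) via y @ 0.2309  # hit
  → r_2 = 0.2309
beam 3: φ=90°, α=330°
  direction (0.8660, -0.5000); cell (6,4); t to first gridline: x 0.4850, y 0.4000 (then +1.1547 / +2.0000)
    (6,3) via y @ 0.4000  # hit
  → r_3 = 0.4000

ranges = [4.1338, 0.2309, 0.4000]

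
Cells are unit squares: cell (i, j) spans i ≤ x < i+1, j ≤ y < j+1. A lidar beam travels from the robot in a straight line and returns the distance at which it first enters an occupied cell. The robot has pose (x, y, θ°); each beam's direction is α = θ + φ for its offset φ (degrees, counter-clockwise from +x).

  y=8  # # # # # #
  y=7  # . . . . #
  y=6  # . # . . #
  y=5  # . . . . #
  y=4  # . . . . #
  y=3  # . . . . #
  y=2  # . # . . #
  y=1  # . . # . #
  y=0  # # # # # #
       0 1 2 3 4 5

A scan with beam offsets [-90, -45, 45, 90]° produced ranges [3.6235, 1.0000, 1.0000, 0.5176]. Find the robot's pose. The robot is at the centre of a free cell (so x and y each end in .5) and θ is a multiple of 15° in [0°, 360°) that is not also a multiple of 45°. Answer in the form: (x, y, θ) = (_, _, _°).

Enumerate (i+0.5, j+0.5, θ) over the 25 free cells and 16 admissible headings. For each, cast all 4 beams and compare to the given ranges.
  (4.5, 6.5, 150°): beam 1 = 1.0000 ≠ 3.6235 ✗
  (1.5, 3.5, 60°): beam 1 = 1.0000 ≠ 3.6235 ✗
  (4.5, 6.5, 300°): beam 1 = 4.0415 ≠ 3.6235 ✗
  …
  (1.5, 5.5, 75°): r_1=3.6235, r_2=1.0000, r_3=1.0000, r_4=0.5176 — all match ✓
Only this pose fits every beam.

(x, y, θ) = (1.5, 5.5, 75°)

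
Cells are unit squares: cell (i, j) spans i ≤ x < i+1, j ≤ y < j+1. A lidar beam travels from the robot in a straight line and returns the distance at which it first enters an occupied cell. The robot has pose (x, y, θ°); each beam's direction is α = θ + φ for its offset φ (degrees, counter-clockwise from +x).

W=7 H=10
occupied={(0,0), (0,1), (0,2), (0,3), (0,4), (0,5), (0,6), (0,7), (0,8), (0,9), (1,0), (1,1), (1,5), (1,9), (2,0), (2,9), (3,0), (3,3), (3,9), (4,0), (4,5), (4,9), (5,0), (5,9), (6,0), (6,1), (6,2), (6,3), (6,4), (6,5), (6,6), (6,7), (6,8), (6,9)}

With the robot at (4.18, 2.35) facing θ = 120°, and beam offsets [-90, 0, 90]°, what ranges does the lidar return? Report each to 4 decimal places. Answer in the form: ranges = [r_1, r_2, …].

beam 1: φ=-90°, α=30°
  d=(0.8660,0.5000)  start (4,2)  tX=0.9469 tY=1.3000  stride 1/|dx|=1.1547 1/|dy|=2.0000
    cross x-line → (5,2), t=0.9469
    cross y-line → (5,3), t=1.3000
    cross x-line → (6,3), t=2.1016 (wall)
  → r_1 = 2.1016
beam 2: φ=0°, α=120°
  d=(-0.5000,0.8660)  start (4,2)  tX=0.3600 tY=0.7506  stride 1/|dx|=2.0000 1/|dy|=1.1547
    cross x-line → (3,2), t=0.3600
    cross y-line → (3,3), t=0.7506 (wall)
  → r_2 = 0.7506
beam 3: φ=90°, α=210°
  d=(-0.8660,-0.5000)  start (4,2)  tX=0.2078 tY=0.7000  stride 1/|dx|=1.1547 1/|dy|=2.0000
    cross x-line → (3,2), t=0.2078
    cross y-line → (3,1), t=0.7000
    cross x-line → (2,1), t=1.3625
    cross x-line → (1,1), t=2.5172 (wall)
  → r_3 = 2.5172

ranges = [2.1016, 0.7506, 2.5172]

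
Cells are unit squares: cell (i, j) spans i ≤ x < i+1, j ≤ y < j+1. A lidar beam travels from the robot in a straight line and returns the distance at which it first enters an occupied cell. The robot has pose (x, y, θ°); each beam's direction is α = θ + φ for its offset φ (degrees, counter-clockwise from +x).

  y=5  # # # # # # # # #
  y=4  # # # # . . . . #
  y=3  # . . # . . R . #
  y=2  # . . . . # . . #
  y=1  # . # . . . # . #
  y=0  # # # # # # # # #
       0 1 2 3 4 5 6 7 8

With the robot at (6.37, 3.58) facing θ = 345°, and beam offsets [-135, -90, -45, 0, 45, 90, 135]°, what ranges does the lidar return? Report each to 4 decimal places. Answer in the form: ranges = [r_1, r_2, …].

beam 1: φ=-135°, α=210°
  direction (-0.8660, -0.5000); cell (6,3); t to first gridline: x 0.4272, y 1.1600 (then +1.1547 / +2.0000)
    (5,3) via x @ 0.4272
    (5,2) via y @ 1.1600  # hit
  → r_1 = 1.1600
beam 2: φ=-90°, α=255°
  direction (-0.2588, -0.9659); cell (6,3); t to first gridline: x 1.4296, y 0.6005 (then +3.8637 / +1.0353)
    (6,2) via y @ 0.6005
    (5,2) via x @ 1.4296  # hit
  → r_2 = 1.4296
beam 3: φ=-45°, α=300°
  direction (0.5000, -0.8660); cell (6,3); t to first gridline: x 1.2600, y 0.6697 (then +2.0000 / +1.1547)
    (6,2) via y @ 0.6697
    (7,2) via x @ 1.2600
    (7,1) via y @ 1.8244
    (7,0) via y @ 2.9791  # hit
  → r_3 = 2.9791
beam 4: φ=0°, α=345°
  direction (0.9659, -0.2588); cell (6,3); t to first gridline: x 0.6522, y 2.2409 (then +1.0353 / +3.8637)
    (7,3) via x @ 0.6522
    (8,3) via x @ 1.6875  # hit
  → r_4 = 1.6875
beam 5: φ=45°, α=30°
  direction (0.8660, 0.5000); cell (6,3); t to first gridline: x 0.7275, y 0.8400 (then +1.1547 / +2.0000)
    (7,3) via x @ 0.7275
    (7,4) via y @ 0.8400
    (8,4) via x @ 1.8822  # hit
  → r_5 = 1.8822
beam 6: φ=90°, α=75°
  direction (0.2588, 0.9659); cell (6,3); t to first gridline: x 2.4341, y 0.4348 (then +3.8637 / +1.0353)
    (6,4) via y @ 0.4348
    (6,5) via y @ 1.4701  # hit
  → r_6 = 1.4701
beam 7: φ=135°, α=120°
  direction (-0.5000, 0.8660); cell (6,3); t to first gridline: x 0.7400, y 0.4850 (then +2.0000 / +1.1547)
    (6,4) via y @ 0.4850
    (5,4) via x @ 0.7400
    (5,5) via y @ 1.6397  # hit
  → r_7 = 1.6397

ranges = [1.1600, 1.4296, 2.9791, 1.6875, 1.8822, 1.4701, 1.6397]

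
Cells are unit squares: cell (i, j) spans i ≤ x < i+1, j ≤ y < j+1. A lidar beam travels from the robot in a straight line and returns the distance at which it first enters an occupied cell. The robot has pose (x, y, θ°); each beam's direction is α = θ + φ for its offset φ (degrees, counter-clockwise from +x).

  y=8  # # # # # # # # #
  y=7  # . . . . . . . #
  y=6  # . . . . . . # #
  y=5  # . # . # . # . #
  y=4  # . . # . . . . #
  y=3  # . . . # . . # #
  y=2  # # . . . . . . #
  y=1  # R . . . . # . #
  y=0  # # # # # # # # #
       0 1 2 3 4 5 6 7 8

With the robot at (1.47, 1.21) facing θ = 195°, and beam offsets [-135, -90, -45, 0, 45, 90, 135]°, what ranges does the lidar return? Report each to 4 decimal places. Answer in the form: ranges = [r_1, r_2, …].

ranges = [0.9122, 0.8179, 0.5427, 0.4866, 0.2425, 0.2174, 0.4200]

beam 1: φ=-135°, α=60°
  direction (0.5000, 0.8660); cell (1,1); t to first gridline: x 1.0600, y 0.9122 (then +2.0000 / +1.1547)
    (1,2) via y @ 0.9122  # hit
  → r_1 = 0.9122
beam 2: φ=-90°, α=105°
  direction (-0.2588, 0.9659); cell (1,1); t to first gridline: x 1.8159, y 0.8179 (then +3.8637 / +1.0353)
    (1,2) via y @ 0.8179  # hit
  → r_2 = 0.8179
beam 3: φ=-45°, α=150°
  direction (-0.8660, 0.5000); cell (1,1); t to first gridline: x 0.5427, y 1.5800 (then +1.1547 / +2.0000)
    (0,1) via x @ 0.5427  # hit
  → r_3 = 0.5427
beam 4: φ=0°, α=195°
  direction (-0.9659, -0.2588); cell (1,1); t to first gridline: x 0.4866, y 0.8114 (then +1.0353 / +3.8637)
    (0,1) via x @ 0.4866  # hit
  → r_4 = 0.4866
beam 5: φ=45°, α=240°
  direction (-0.5000, -0.8660); cell (1,1); t to first gridline: x 0.9400, y 0.2425 (then +2.0000 / +1.1547)
    (1,0) via y @ 0.2425  # hit
  → r_5 = 0.2425
beam 6: φ=90°, α=285°
  direction (0.2588, -0.9659); cell (1,1); t to first gridline: x 2.0478, y 0.2174 (then +3.8637 / +1.0353)
    (1,0) via y @ 0.2174  # hit
  → r_6 = 0.2174
beam 7: φ=135°, α=330°
  direction (0.8660, -0.5000); cell (1,1); t to first gridline: x 0.6120, y 0.4200 (then +1.1547 / +2.0000)
    (1,0) via y @ 0.4200  # hit
  → r_7 = 0.4200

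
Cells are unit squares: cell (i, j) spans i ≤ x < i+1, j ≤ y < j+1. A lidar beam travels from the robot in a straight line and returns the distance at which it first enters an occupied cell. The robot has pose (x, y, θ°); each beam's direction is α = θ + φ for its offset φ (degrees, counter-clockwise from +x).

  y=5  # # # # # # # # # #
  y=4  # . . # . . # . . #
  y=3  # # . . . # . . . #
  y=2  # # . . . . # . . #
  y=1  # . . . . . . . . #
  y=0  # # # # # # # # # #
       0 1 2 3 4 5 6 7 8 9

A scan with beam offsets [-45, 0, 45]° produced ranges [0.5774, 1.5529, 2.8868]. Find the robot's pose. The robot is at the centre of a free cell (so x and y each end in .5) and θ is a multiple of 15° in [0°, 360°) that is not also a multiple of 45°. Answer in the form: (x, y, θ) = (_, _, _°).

Candidates: 26 free-cell centres × 16 headings = 416 poses. Raycast each; keep the one whose scan matches to 4 dp.
  (4.5, 3.5, 105°): beam 1 = 1.7321 ≠ 0.5774 ✗
  (5.5, 1.5, 285°): beam 2 = 0.5176 ≠ 1.5529 ✗
  (7.5, 3.5, 150°): beam 1 = 1.5529 ≠ 0.5774 ✗
  (5.5, 2.5, 75°): beam 2 = 0.5176 ≠ 1.5529 ✗
  …
  (8.5, 4.5, 165°): r_1=0.5774, r_2=1.5529, r_3=2.8868 — all match ✓
Only this pose fits every beam.

(x, y, θ) = (8.5, 4.5, 165°)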